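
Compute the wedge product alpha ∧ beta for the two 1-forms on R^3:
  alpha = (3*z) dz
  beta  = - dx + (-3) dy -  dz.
alpha ∧ beta = (3*z) dx ∧ dz + (9*z) dy ∧ dz

Distribute the wedge, using dx_i ∧ dx_j = -dx_j ∧ dx_i and dx_i ∧ dx_i = 0. For each pair (i, j) with i < j, the coefficient of dx_i ∧ dx_j in alpha ∧ beta is (alpha_i * beta_j - alpha_j * beta_i). Collecting: alpha ∧ beta = (3*z) dx ∧ dz + (9*z) dy ∧ dz.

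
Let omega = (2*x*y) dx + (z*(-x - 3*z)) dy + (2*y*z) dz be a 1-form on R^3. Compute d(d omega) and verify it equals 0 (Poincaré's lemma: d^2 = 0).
d(d omega) = 0

Step 1: d omega = sum_{i<j} (∂f_j/∂x_i - ∂f_i/∂x_j) dx_i ∧ dx_j:
  coeff of dx ∧ dy: -2*x - z
  coeff of dx ∧ dz: 0
  coeff of dy ∧ dz: x + 8*z
Step 2: Apply d again to each 2-form coefficient. The only possible 3-form in R^3 is dx ∧ dy ∧ dz, with coefficient
  ∂(coeff of dy∧dz)/∂x - ∂(coeff of dx∧dz)/∂y + ∂(coeff of dx∧dy)/∂z
  = ∂/∂x (x + 8*z) - ∂/∂y (0) + ∂/∂z (-2*x - z).
Each of these terms simplifies to sums of mixed partials that cancel in pairs. The result is 0 (by equality of mixed partials for smooth functions — Schwarz / Clairaut).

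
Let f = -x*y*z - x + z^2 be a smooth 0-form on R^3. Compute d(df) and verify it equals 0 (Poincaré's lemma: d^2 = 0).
d(df) = 0

Step 1: df = sum_i (∂f/∂x_i) dx_i = (-y*z - 1) dx + (-x*z) dy + (-x*y + 2*z) dz.
Step 2: Apply d again. Using the 1-form formula, the coefficient of dx ∧ dy in d(df) is ∂^2 f/∂x ∂y - ∂^2 f/∂y ∂x = (-z) - (-z) = 0 (equality of mixed partials for smooth f).
Similarly for dx ∧ dz and dy ∧ dz — all coefficients vanish. So d(df) = 0.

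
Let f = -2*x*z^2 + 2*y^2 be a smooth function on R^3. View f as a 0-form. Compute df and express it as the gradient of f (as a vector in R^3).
df = (-2*z^2) dx + (4*y) dy + (-4*x*z) dz; grad f = (-2*z^2, 4*y, -4*x*z)

For a 0-form f, d f = (∂f/∂x) dx + (∂f/∂y) dy + (∂f/∂z) dz. The components of the vector representation are exactly the entries of grad f in Cartesian coordinates:
  ∂f/∂x = -2*z^2
  ∂f/∂y = 4*y
  ∂f/∂z = -4*x*z.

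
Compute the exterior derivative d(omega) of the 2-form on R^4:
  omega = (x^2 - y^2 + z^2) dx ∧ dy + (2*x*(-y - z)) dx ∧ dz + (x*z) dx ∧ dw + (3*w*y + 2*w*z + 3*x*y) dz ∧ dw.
d(omega) = (2*x + 2*z) dx ∧ dy ∧ dz + (-x + 3*y) dx ∧ dz ∧ dw + (3*w + 3*x) dy ∧ dz ∧ dw

For a 2-form omega = sum_{i<j} g_{ij} dx_i ∧ dx_j, the exterior derivative is
  d(omega) = sum_{i<j} d(g_{ij}) ∧ dx_i ∧ dx_j = sum_{i<j, k} (∂g_{ij}/∂x_k) dx_k ∧ dx_i ∧ dx_j.
Expand each term, using dx_k ∧ dx_i ∧ dx_j = sgn(permutation) dx_{(a)} ∧ dx_{(b)} ∧ dx_{(c)} with (a < b < c) sorted:
  d(x^2 - y^2 + z^2) includes (∂/∂z)(x^2 - y^2 + z^2) dz = (2*z) dz, which multiplied by dx ∧ dy gives (2*z) dx ∧ dy ∧ dz
  d(2*x*(-y - z)) includes (∂/∂y)(2*x*(-y - z)) dy = (-2*x) dy, which multiplied by dx ∧ dz gives (2*x) dx ∧ dy ∧ dz
  d(x*z) includes (∂/∂z)(x*z) dz = (x) dz, which multiplied by dx ∧ dw gives (-x) dx ∧ dz ∧ dw
  d(3*w*y + 2*w*z + 3*x*y) includes (∂/∂x)(3*w*y + 2*w*z + 3*x*y) dx = (3*y) dx, which multiplied by dz ∧ dw gives (3*y) dx ∧ dz ∧ dw
  d(3*w*y + 2*w*z + 3*x*y) includes (∂/∂y)(3*w*y + 2*w*z + 3*x*y) dy = (3*w + 3*x) dy, which multiplied by dz ∧ dw gives (3*w + 3*x) dy ∧ dz ∧ dw
Collecting like 3-forms: d(omega) = (2*x + 2*z) dx ∧ dy ∧ dz + (-x + 3*y) dx ∧ dz ∧ dw + (3*w + 3*x) dy ∧ dz ∧ dw.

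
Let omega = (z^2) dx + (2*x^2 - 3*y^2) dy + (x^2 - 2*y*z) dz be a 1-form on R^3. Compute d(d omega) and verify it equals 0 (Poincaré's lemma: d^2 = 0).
d(d omega) = 0

Step 1: d omega = sum_{i<j} (∂f_j/∂x_i - ∂f_i/∂x_j) dx_i ∧ dx_j:
  coeff of dx ∧ dy: 4*x
  coeff of dx ∧ dz: 2*x - 2*z
  coeff of dy ∧ dz: -2*z
Step 2: Apply d again to each 2-form coefficient. The only possible 3-form in R^3 is dx ∧ dy ∧ dz, with coefficient
  ∂(coeff of dy∧dz)/∂x - ∂(coeff of dx∧dz)/∂y + ∂(coeff of dx∧dy)/∂z
  = ∂/∂x (-2*z) - ∂/∂y (2*x - 2*z) + ∂/∂z (4*x).
Each of these terms simplifies to sums of mixed partials that cancel in pairs. The result is 0 (by equality of mixed partials for smooth functions — Schwarz / Clairaut).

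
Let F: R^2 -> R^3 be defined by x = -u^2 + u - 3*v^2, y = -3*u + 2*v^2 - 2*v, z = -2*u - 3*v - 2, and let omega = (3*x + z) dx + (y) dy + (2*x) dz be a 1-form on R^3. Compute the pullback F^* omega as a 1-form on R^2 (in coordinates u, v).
F^* omega = (6*u^3 - u^2 + 18*u*v^2 + 6*u*v + 10*u - 3*v^2 + 3*v - 2) du + (18*u^2*v + 6*u^2 - 18*u*v + 62*v^3 + 24*v^2 + 16*v) dv

Using F^*(f dg) = (f ∘ F) d(g ∘ F), substitute each coordinate x_i by F_i(u, v) in f_i, and replace dx_i by d F_i = (∂F_i/∂u) du + (∂F_i/∂v) dv.
  For the x component: f_1(F) = -3*u^2 + u - 9*v^2 - 3*v - 2; d F_1 = (1 - 2*u) du + (-6*v) dv
  For the y component: f_2(F) = -3*u + 2*v^2 - 2*v; d F_2 = (-3) du + (4*v - 2) dv
  For the z component: f_3(F) = -2*u^2 + 2*u - 6*v^2; d F_3 = (-2) du + (-3) dv
Combining and collecting du, dv coefficients:
  coeff of du: 6*u^3 - u^2 + 18*u*v^2 + 6*u*v + 10*u - 3*v^2 + 3*v - 2
  coeff of dv: 18*u^2*v + 6*u^2 - 18*u*v + 62*v^3 + 24*v^2 + 16*v
F^* omega = (6*u^3 - u^2 + 18*u*v^2 + 6*u*v + 10*u - 3*v^2 + 3*v - 2) du + (18*u^2*v + 6*u^2 - 18*u*v + 62*v^3 + 24*v^2 + 16*v) dv.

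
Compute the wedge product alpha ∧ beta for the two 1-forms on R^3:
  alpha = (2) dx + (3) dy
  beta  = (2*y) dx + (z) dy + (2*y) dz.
alpha ∧ beta = (-6*y + 2*z) dx ∧ dy + (4*y) dx ∧ dz + (6*y) dy ∧ dz

Distribute the wedge, using dx_i ∧ dx_j = -dx_j ∧ dx_i and dx_i ∧ dx_i = 0. For each pair (i, j) with i < j, the coefficient of dx_i ∧ dx_j in alpha ∧ beta is (alpha_i * beta_j - alpha_j * beta_i). Collecting: alpha ∧ beta = (-6*y + 2*z) dx ∧ dy + (4*y) dx ∧ dz + (6*y) dy ∧ dz.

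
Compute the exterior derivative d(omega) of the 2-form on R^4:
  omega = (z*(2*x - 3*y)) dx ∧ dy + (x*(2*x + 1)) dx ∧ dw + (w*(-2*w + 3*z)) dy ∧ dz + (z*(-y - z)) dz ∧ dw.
d(omega) = (2*x - 3*y) dx ∧ dy ∧ dz + (-4*w + 2*z) dy ∧ dz ∧ dw

For a 2-form omega = sum_{i<j} g_{ij} dx_i ∧ dx_j, the exterior derivative is
  d(omega) = sum_{i<j} d(g_{ij}) ∧ dx_i ∧ dx_j = sum_{i<j, k} (∂g_{ij}/∂x_k) dx_k ∧ dx_i ∧ dx_j.
Expand each term, using dx_k ∧ dx_i ∧ dx_j = sgn(permutation) dx_{(a)} ∧ dx_{(b)} ∧ dx_{(c)} with (a < b < c) sorted:
  d(z*(2*x - 3*y)) includes (∂/∂z)(z*(2*x - 3*y)) dz = (2*x - 3*y) dz, which multiplied by dx ∧ dy gives (2*x - 3*y) dx ∧ dy ∧ dz
  d(w*(-2*w + 3*z)) includes (∂/∂w)(w*(-2*w + 3*z)) dw = (-4*w + 3*z) dw, which multiplied by dy ∧ dz gives (-4*w + 3*z) dy ∧ dz ∧ dw
  d(z*(-y - z)) includes (∂/∂y)(z*(-y - z)) dy = (-z) dy, which multiplied by dz ∧ dw gives (-z) dy ∧ dz ∧ dw
Collecting like 3-forms: d(omega) = (2*x - 3*y) dx ∧ dy ∧ dz + (-4*w + 2*z) dy ∧ dz ∧ dw.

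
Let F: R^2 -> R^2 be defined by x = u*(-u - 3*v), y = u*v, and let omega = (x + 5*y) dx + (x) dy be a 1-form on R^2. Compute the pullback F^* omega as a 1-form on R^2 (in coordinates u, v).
F^* omega = (u*(2*u^2 - 2*u*v - 9*v^2)) du + (u^2*(2*u - 9*v)) dv

Using F^*(f dg) = (f ∘ F) d(g ∘ F), substitute each coordinate x_i by F_i(u, v) in f_i, and replace dx_i by d F_i = (∂F_i/∂u) du + (∂F_i/∂v) dv.
  For the x component: f_1(F) = u*(-u + 2*v); d F_1 = (-2*u - 3*v) du + (-3*u) dv
  For the y component: f_2(F) = u*(-u - 3*v); d F_2 = (v) du + (u) dv
Combining and collecting du, dv coefficients:
  coeff of du: u*(2*u^2 - 2*u*v - 9*v^2)
  coeff of dv: u^2*(2*u - 9*v)
F^* omega = (u*(2*u^2 - 2*u*v - 9*v^2)) du + (u^2*(2*u - 9*v)) dv.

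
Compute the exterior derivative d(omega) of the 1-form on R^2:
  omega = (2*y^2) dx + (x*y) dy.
d(omega) = (-3*y) dx ∧ dy

For a 1-form omega = sum_i f_i dx_i, the exterior derivative is
  d(omega) = sum_{i < j} (∂f_j/∂x_i - ∂f_i/∂x_j) dx_i ∧ dx_j.
  coefficient of dx ∧ dy: ∂f_2/∂x - ∂f_1/∂y = ∂(x*y)/∂x - ∂(2*y^2)/∂y = -3*y
Assembling: d(omega) = (-3*y) dx ∧ dy.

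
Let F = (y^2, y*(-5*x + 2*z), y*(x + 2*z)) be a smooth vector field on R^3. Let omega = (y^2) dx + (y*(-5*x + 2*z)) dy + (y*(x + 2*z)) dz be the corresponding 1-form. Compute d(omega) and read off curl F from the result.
d(omega) = (x - 2*y + 2*z) dy ∧ dz + (-y) dz ∧ dx + (-7*y) dx ∧ dy; curl F = (x - 2*y + 2*z, -y, -7*y)

d omega = sum_{i<j} (∂f_j/∂x_i - ∂f_i/∂x_j) dx_i ∧ dx_j. Under the identification (dy ∧ dz, dz ∧ dx, dx ∧ dy) ↔ (e_x, e_y, e_z), the coefficients are exactly the components of curl F. Compute:
  ∂R/∂y - ∂Q/∂z = (x + 2*z) - (2*y) = x - 2*y + 2*z
  ∂P/∂z - ∂R/∂x = (0) - (y) = -y
  ∂Q/∂x - ∂P/∂y = (-5*y) - (2*y) = -7*y.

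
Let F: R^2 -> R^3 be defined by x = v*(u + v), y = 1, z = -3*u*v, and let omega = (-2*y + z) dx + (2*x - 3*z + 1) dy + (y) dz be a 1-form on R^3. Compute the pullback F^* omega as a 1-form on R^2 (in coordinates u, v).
F^* omega = (v*(-3*u*v - 5)) du + (-3*u^2*v - 6*u*v^2 - 5*u - 4*v) dv

Using F^*(f dg) = (f ∘ F) d(g ∘ F), substitute each coordinate x_i by F_i(u, v) in f_i, and replace dx_i by d F_i = (∂F_i/∂u) du + (∂F_i/∂v) dv.
  For the x component: f_1(F) = -3*u*v - 2; d F_1 = (v) du + (u + 2*v) dv
  For the y component: f_2(F) = 11*u*v + 2*v^2 + 1; d F_2 = (0) du + (0) dv
  For the z component: f_3(F) = 1; d F_3 = (-3*v) du + (-3*u) dv
Combining and collecting du, dv coefficients:
  coeff of du: v*(-3*u*v - 5)
  coeff of dv: -3*u^2*v - 6*u*v^2 - 5*u - 4*v
F^* omega = (v*(-3*u*v - 5)) du + (-3*u^2*v - 6*u*v^2 - 5*u - 4*v) dv.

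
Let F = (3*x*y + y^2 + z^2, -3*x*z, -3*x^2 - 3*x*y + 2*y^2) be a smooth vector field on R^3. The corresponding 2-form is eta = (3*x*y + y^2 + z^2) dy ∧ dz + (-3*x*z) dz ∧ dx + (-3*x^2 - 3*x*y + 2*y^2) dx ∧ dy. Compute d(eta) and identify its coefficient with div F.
d(eta) = (3*y) dx ∧ dy ∧ dz; div F = 3*y

For a 2-form in R^3 of the form above, applying d gives a 3-form with coefficient ∂P/∂x + ∂Q/∂y + ∂R/∂z:
  ∂P/∂x = 3*y
  ∂Q/∂y = 0
  ∂R/∂z = 0
Sum = 3*y, which is exactly div F.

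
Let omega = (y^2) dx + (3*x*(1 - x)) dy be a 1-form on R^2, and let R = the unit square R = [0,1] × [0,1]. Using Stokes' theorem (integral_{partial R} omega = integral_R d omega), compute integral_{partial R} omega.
integral_(partial R) omega = -1

Stokes: integral_partial_R omega = integral_R d omega with d omega = (∂Q/∂x - ∂P/∂y) dx ∧ dy.
  ∂Q/∂x = 3 - 6*x
  ∂P/∂y = 2*y
  integrand = ∂Q/∂x - ∂P/∂y = -6*x - 2*y + 3.
Integrating over R: integral_0^1 integral_0^1 (-6*x - 2*y + 3) dx dy = -1.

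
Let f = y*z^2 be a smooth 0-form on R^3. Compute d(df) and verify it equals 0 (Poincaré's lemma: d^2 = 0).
d(df) = 0

Step 1: df = sum_i (∂f/∂x_i) dx_i = (0) dx + (z^2) dy + (2*y*z) dz.
Step 2: Apply d again. Using the 1-form formula, the coefficient of dx ∧ dy in d(df) is ∂^2 f/∂x ∂y - ∂^2 f/∂y ∂x = (0) - (0) = 0 (equality of mixed partials for smooth f).
Similarly for dx ∧ dz and dy ∧ dz — all coefficients vanish. So d(df) = 0.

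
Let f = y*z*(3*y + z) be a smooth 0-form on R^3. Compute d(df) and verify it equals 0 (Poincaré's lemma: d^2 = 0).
d(df) = 0

Step 1: df = sum_i (∂f/∂x_i) dx_i = (0) dx + (z*(6*y + z)) dy + (y*(3*y + 2*z)) dz.
Step 2: Apply d again. Using the 1-form formula, the coefficient of dx ∧ dy in d(df) is ∂^2 f/∂x ∂y - ∂^2 f/∂y ∂x = (0) - (0) = 0 (equality of mixed partials for smooth f).
Similarly for dx ∧ dz and dy ∧ dz — all coefficients vanish. So d(df) = 0.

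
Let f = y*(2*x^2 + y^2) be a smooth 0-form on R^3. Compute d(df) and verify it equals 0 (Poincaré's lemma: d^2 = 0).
d(df) = 0

Step 1: df = sum_i (∂f/∂x_i) dx_i = (4*x*y) dx + (2*x^2 + 3*y^2) dy + (0) dz.
Step 2: Apply d again. Using the 1-form formula, the coefficient of dx ∧ dy in d(df) is ∂^2 f/∂x ∂y - ∂^2 f/∂y ∂x = (4*x) - (4*x) = 0 (equality of mixed partials for smooth f).
Similarly for dx ∧ dz and dy ∧ dz — all coefficients vanish. So d(df) = 0.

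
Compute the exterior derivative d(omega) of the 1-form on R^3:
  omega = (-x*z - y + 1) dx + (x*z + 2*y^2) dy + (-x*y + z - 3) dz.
d(omega) = (z + 1) dx ∧ dy + (x - y) dx ∧ dz + (-2*x) dy ∧ dz

For a 1-form omega = sum_i f_i dx_i, the exterior derivative is
  d(omega) = sum_{i < j} (∂f_j/∂x_i - ∂f_i/∂x_j) dx_i ∧ dx_j.
  coefficient of dx ∧ dy: ∂f_2/∂x - ∂f_1/∂y = ∂(x*z + 2*y^2)/∂x - ∂(-x*z - y + 1)/∂y = z + 1
  coefficient of dx ∧ dz: ∂f_3/∂x - ∂f_1/∂z = ∂(-x*y + z - 3)/∂x - ∂(-x*z - y + 1)/∂z = x - y
  coefficient of dy ∧ dz: ∂f_3/∂y - ∂f_2/∂z = ∂(-x*y + z - 3)/∂y - ∂(x*z + 2*y^2)/∂z = -2*x
Assembling: d(omega) = (z + 1) dx ∧ dy + (x - y) dx ∧ dz + (-2*x) dy ∧ dz.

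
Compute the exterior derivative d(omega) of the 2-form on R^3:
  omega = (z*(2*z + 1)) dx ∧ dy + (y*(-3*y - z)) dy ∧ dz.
d(omega) = (4*z + 1) dx ∧ dy ∧ dz

For a 2-form omega = sum_{i<j} g_{ij} dx_i ∧ dx_j, the exterior derivative is
  d(omega) = sum_{i<j} d(g_{ij}) ∧ dx_i ∧ dx_j = sum_{i<j, k} (∂g_{ij}/∂x_k) dx_k ∧ dx_i ∧ dx_j.
Expand each term, using dx_k ∧ dx_i ∧ dx_j = sgn(permutation) dx_{(a)} ∧ dx_{(b)} ∧ dx_{(c)} with (a < b < c) sorted:
  d(z*(2*z + 1)) includes (∂/∂z)(z*(2*z + 1)) dz = (4*z + 1) dz, which multiplied by dx ∧ dy gives (4*z + 1) dx ∧ dy ∧ dz
Collecting like 3-forms: d(omega) = (4*z + 1) dx ∧ dy ∧ dz.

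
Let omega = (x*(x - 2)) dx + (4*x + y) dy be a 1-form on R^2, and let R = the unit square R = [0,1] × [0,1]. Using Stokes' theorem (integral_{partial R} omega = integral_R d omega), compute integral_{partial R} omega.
integral_(partial R) omega = 4

Stokes: integral_partial_R omega = integral_R d omega with d omega = (∂Q/∂x - ∂P/∂y) dx ∧ dy.
  ∂Q/∂x = 4
  ∂P/∂y = 0
  integrand = ∂Q/∂x - ∂P/∂y = 4.
Integrating over R: integral_0^1 integral_0^1 (4) dx dy = 4.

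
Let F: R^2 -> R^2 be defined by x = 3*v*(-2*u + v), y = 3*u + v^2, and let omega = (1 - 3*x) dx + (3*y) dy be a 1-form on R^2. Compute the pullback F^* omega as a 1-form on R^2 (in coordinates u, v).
F^* omega = (-108*u*v^2 + 27*u + 54*v^3 + 9*v^2 - 6*v) du + (-108*u^2*v + 162*u*v^2 + 18*u*v - 6*u - 48*v^3 + 6*v) dv

Using F^*(f dg) = (f ∘ F) d(g ∘ F), substitute each coordinate x_i by F_i(u, v) in f_i, and replace dx_i by d F_i = (∂F_i/∂u) du + (∂F_i/∂v) dv.
  For the x component: f_1(F) = 18*u*v - 9*v^2 + 1; d F_1 = (-6*v) du + (-6*u + 6*v) dv
  For the y component: f_2(F) = 9*u + 3*v^2; d F_2 = (3) du + (2*v) dv
Combining and collecting du, dv coefficients:
  coeff of du: -108*u*v^2 + 27*u + 54*v^3 + 9*v^2 - 6*v
  coeff of dv: -108*u^2*v + 162*u*v^2 + 18*u*v - 6*u - 48*v^3 + 6*v
F^* omega = (-108*u*v^2 + 27*u + 54*v^3 + 9*v^2 - 6*v) du + (-108*u^2*v + 162*u*v^2 + 18*u*v - 6*u - 48*v^3 + 6*v) dv.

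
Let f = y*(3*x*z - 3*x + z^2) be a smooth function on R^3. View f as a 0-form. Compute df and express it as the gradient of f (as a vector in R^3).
df = (3*y*(z - 1)) dx + (3*x*z - 3*x + z^2) dy + (y*(3*x + 2*z)) dz; grad f = (3*y*(z - 1), 3*x*z - 3*x + z^2, y*(3*x + 2*z))

For a 0-form f, d f = (∂f/∂x) dx + (∂f/∂y) dy + (∂f/∂z) dz. The components of the vector representation are exactly the entries of grad f in Cartesian coordinates:
  ∂f/∂x = 3*y*(z - 1)
  ∂f/∂y = 3*x*z - 3*x + z^2
  ∂f/∂z = y*(3*x + 2*z).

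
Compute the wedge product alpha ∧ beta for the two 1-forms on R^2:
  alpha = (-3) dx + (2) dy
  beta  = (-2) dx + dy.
alpha ∧ beta = (1) dx ∧ dy

Distribute the wedge, using dx_i ∧ dx_j = -dx_j ∧ dx_i and dx_i ∧ dx_i = 0. For each pair (i, j) with i < j, the coefficient of dx_i ∧ dx_j in alpha ∧ beta is (alpha_i * beta_j - alpha_j * beta_i). Collecting: alpha ∧ beta = (1) dx ∧ dy.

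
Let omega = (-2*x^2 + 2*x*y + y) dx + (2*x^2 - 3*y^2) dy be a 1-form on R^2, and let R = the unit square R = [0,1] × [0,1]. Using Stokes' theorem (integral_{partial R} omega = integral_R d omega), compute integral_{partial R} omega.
integral_(partial R) omega = 0

Stokes: integral_partial_R omega = integral_R d omega with d omega = (∂Q/∂x - ∂P/∂y) dx ∧ dy.
  ∂Q/∂x = 4*x
  ∂P/∂y = 2*x + 1
  integrand = ∂Q/∂x - ∂P/∂y = 2*x - 1.
Integrating over R: integral_0^1 integral_0^1 (2*x - 1) dx dy = 0.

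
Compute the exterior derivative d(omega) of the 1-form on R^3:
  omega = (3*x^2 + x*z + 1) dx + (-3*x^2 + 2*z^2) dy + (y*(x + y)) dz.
d(omega) = (-6*x) dx ∧ dy + (-x + y) dx ∧ dz + (x + 2*y - 4*z) dy ∧ dz

For a 1-form omega = sum_i f_i dx_i, the exterior derivative is
  d(omega) = sum_{i < j} (∂f_j/∂x_i - ∂f_i/∂x_j) dx_i ∧ dx_j.
  coefficient of dx ∧ dy: ∂f_2/∂x - ∂f_1/∂y = ∂(-3*x^2 + 2*z^2)/∂x - ∂(3*x^2 + x*z + 1)/∂y = -6*x
  coefficient of dx ∧ dz: ∂f_3/∂x - ∂f_1/∂z = ∂(y*(x + y))/∂x - ∂(3*x^2 + x*z + 1)/∂z = -x + y
  coefficient of dy ∧ dz: ∂f_3/∂y - ∂f_2/∂z = ∂(y*(x + y))/∂y - ∂(-3*x^2 + 2*z^2)/∂z = x + 2*y - 4*z
Assembling: d(omega) = (-6*x) dx ∧ dy + (-x + y) dx ∧ dz + (x + 2*y - 4*z) dy ∧ dz.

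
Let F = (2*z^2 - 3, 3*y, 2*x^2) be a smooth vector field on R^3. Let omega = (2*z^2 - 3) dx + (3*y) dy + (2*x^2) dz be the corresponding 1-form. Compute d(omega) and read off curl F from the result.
d(omega) = (0) dy ∧ dz + (-4*x + 4*z) dz ∧ dx + (0) dx ∧ dy; curl F = (0, -4*x + 4*z, 0)

d omega = sum_{i<j} (∂f_j/∂x_i - ∂f_i/∂x_j) dx_i ∧ dx_j. Under the identification (dy ∧ dz, dz ∧ dx, dx ∧ dy) ↔ (e_x, e_y, e_z), the coefficients are exactly the components of curl F. Compute:
  ∂R/∂y - ∂Q/∂z = (0) - (0) = 0
  ∂P/∂z - ∂R/∂x = (4*z) - (4*x) = -4*x + 4*z
  ∂Q/∂x - ∂P/∂y = (0) - (0) = 0.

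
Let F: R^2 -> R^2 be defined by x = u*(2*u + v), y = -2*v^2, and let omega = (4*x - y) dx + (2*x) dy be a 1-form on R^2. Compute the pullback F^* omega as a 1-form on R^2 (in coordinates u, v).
F^* omega = (32*u^3 + 24*u^2*v + 12*u*v^2 + 2*v^3) du + (2*u*(4*u^2 - 6*u*v - 3*v^2)) dv

Using F^*(f dg) = (f ∘ F) d(g ∘ F), substitute each coordinate x_i by F_i(u, v) in f_i, and replace dx_i by d F_i = (∂F_i/∂u) du + (∂F_i/∂v) dv.
  For the x component: f_1(F) = 8*u^2 + 4*u*v + 2*v^2; d F_1 = (4*u + v) du + (u) dv
  For the y component: f_2(F) = 2*u*(2*u + v); d F_2 = (0) du + (-4*v) dv
Combining and collecting du, dv coefficients:
  coeff of du: 32*u^3 + 24*u^2*v + 12*u*v^2 + 2*v^3
  coeff of dv: 2*u*(4*u^2 - 6*u*v - 3*v^2)
F^* omega = (32*u^3 + 24*u^2*v + 12*u*v^2 + 2*v^3) du + (2*u*(4*u^2 - 6*u*v - 3*v^2)) dv.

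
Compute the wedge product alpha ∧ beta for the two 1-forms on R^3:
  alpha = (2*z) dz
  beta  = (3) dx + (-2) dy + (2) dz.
alpha ∧ beta = (-6*z) dx ∧ dz + (4*z) dy ∧ dz

Distribute the wedge, using dx_i ∧ dx_j = -dx_j ∧ dx_i and dx_i ∧ dx_i = 0. For each pair (i, j) with i < j, the coefficient of dx_i ∧ dx_j in alpha ∧ beta is (alpha_i * beta_j - alpha_j * beta_i). Collecting: alpha ∧ beta = (-6*z) dx ∧ dz + (4*z) dy ∧ dz.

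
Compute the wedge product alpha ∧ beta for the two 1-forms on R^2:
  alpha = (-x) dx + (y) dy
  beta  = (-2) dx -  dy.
alpha ∧ beta = (x + 2*y) dx ∧ dy

Distribute the wedge, using dx_i ∧ dx_j = -dx_j ∧ dx_i and dx_i ∧ dx_i = 0. For each pair (i, j) with i < j, the coefficient of dx_i ∧ dx_j in alpha ∧ beta is (alpha_i * beta_j - alpha_j * beta_i). Collecting: alpha ∧ beta = (x + 2*y) dx ∧ dy.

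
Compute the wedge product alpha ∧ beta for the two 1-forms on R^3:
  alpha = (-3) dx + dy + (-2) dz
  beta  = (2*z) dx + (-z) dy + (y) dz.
alpha ∧ beta = (z) dx ∧ dy + (-3*y + 4*z) dx ∧ dz + (y - 2*z) dy ∧ dz

Distribute the wedge, using dx_i ∧ dx_j = -dx_j ∧ dx_i and dx_i ∧ dx_i = 0. For each pair (i, j) with i < j, the coefficient of dx_i ∧ dx_j in alpha ∧ beta is (alpha_i * beta_j - alpha_j * beta_i). Collecting: alpha ∧ beta = (z) dx ∧ dy + (-3*y + 4*z) dx ∧ dz + (y - 2*z) dy ∧ dz.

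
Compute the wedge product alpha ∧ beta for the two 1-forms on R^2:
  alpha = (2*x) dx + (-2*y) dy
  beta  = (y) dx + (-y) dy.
alpha ∧ beta = (2*y*(-x + y)) dx ∧ dy

Distribute the wedge, using dx_i ∧ dx_j = -dx_j ∧ dx_i and dx_i ∧ dx_i = 0. For each pair (i, j) with i < j, the coefficient of dx_i ∧ dx_j in alpha ∧ beta is (alpha_i * beta_j - alpha_j * beta_i). Collecting: alpha ∧ beta = (2*y*(-x + y)) dx ∧ dy.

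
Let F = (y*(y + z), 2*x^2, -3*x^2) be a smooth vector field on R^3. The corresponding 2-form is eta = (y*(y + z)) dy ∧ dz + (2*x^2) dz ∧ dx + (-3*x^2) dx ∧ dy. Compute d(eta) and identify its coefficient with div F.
d(eta) = (0) dx ∧ dy ∧ dz; div F = 0

For a 2-form in R^3 of the form above, applying d gives a 3-form with coefficient ∂P/∂x + ∂Q/∂y + ∂R/∂z:
  ∂P/∂x = 0
  ∂Q/∂y = 0
  ∂R/∂z = 0
Sum = 0, which is exactly div F.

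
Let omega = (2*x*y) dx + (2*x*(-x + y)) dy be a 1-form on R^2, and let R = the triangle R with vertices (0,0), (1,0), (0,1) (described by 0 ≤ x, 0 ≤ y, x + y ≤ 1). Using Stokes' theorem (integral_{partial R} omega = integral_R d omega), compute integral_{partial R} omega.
integral_(partial R) omega = -2/3

Stokes: integral_partial_R omega = integral_R d omega with d omega = (∂Q/∂x - ∂P/∂y) dx ∧ dy.
  ∂Q/∂x = -4*x + 2*y
  ∂P/∂y = 2*x
  integrand = ∂Q/∂x - ∂P/∂y = -6*x + 2*y.
Integrating over R: integral_0^1 integral_0^{1-x} (-6*x + 2*y) dy dx = -2/3.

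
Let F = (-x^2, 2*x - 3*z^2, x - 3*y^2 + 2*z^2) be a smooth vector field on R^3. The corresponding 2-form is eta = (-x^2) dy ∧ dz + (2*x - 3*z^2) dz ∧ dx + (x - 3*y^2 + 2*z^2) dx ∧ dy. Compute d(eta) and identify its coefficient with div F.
d(eta) = (-2*x + 4*z) dx ∧ dy ∧ dz; div F = -2*x + 4*z

For a 2-form in R^3 of the form above, applying d gives a 3-form with coefficient ∂P/∂x + ∂Q/∂y + ∂R/∂z:
  ∂P/∂x = -2*x
  ∂Q/∂y = 0
  ∂R/∂z = 4*z
Sum = -2*x + 4*z, which is exactly div F.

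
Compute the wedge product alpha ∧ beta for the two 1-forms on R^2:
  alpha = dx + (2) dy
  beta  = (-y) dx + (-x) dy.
alpha ∧ beta = (-x + 2*y) dx ∧ dy

Distribute the wedge, using dx_i ∧ dx_j = -dx_j ∧ dx_i and dx_i ∧ dx_i = 0. For each pair (i, j) with i < j, the coefficient of dx_i ∧ dx_j in alpha ∧ beta is (alpha_i * beta_j - alpha_j * beta_i). Collecting: alpha ∧ beta = (-x + 2*y) dx ∧ dy.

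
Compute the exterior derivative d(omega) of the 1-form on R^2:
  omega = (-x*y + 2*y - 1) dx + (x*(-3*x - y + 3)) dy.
d(omega) = (-5*x - y + 1) dx ∧ dy

For a 1-form omega = sum_i f_i dx_i, the exterior derivative is
  d(omega) = sum_{i < j} (∂f_j/∂x_i - ∂f_i/∂x_j) dx_i ∧ dx_j.
  coefficient of dx ∧ dy: ∂f_2/∂x - ∂f_1/∂y = ∂(x*(-3*x - y + 3))/∂x - ∂(-x*y + 2*y - 1)/∂y = -5*x - y + 1
Assembling: d(omega) = (-5*x - y + 1) dx ∧ dy.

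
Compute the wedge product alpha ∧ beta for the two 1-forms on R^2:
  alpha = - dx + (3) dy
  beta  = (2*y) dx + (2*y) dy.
alpha ∧ beta = (-8*y) dx ∧ dy

Distribute the wedge, using dx_i ∧ dx_j = -dx_j ∧ dx_i and dx_i ∧ dx_i = 0. For each pair (i, j) with i < j, the coefficient of dx_i ∧ dx_j in alpha ∧ beta is (alpha_i * beta_j - alpha_j * beta_i). Collecting: alpha ∧ beta = (-8*y) dx ∧ dy.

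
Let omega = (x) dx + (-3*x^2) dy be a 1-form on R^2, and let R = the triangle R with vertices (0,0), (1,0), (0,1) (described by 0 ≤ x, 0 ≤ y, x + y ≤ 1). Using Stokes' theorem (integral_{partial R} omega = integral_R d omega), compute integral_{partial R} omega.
integral_(partial R) omega = -1

Stokes: integral_partial_R omega = integral_R d omega with d omega = (∂Q/∂x - ∂P/∂y) dx ∧ dy.
  ∂Q/∂x = -6*x
  ∂P/∂y = 0
  integrand = ∂Q/∂x - ∂P/∂y = -6*x.
Integrating over R: integral_0^1 integral_0^{1-x} (-6*x) dy dx = -1.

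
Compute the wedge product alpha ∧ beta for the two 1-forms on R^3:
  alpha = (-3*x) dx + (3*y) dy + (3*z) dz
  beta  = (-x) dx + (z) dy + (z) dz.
alpha ∧ beta = (3*x*(y - z)) dx ∧ dy + (3*z*(y - z)) dy ∧ dz

Distribute the wedge, using dx_i ∧ dx_j = -dx_j ∧ dx_i and dx_i ∧ dx_i = 0. For each pair (i, j) with i < j, the coefficient of dx_i ∧ dx_j in alpha ∧ beta is (alpha_i * beta_j - alpha_j * beta_i). Collecting: alpha ∧ beta = (3*x*(y - z)) dx ∧ dy + (3*z*(y - z)) dy ∧ dz.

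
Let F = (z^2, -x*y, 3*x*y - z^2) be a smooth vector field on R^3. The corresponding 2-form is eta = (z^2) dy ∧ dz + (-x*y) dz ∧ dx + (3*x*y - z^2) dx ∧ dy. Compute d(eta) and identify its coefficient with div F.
d(eta) = (-x - 2*z) dx ∧ dy ∧ dz; div F = -x - 2*z

For a 2-form in R^3 of the form above, applying d gives a 3-form with coefficient ∂P/∂x + ∂Q/∂y + ∂R/∂z:
  ∂P/∂x = 0
  ∂Q/∂y = -x
  ∂R/∂z = -2*z
Sum = -x - 2*z, which is exactly div F.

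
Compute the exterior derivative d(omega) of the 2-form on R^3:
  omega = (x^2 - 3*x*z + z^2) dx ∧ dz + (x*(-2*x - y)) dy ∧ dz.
d(omega) = (-4*x - y) dx ∧ dy ∧ dz

For a 2-form omega = sum_{i<j} g_{ij} dx_i ∧ dx_j, the exterior derivative is
  d(omega) = sum_{i<j} d(g_{ij}) ∧ dx_i ∧ dx_j = sum_{i<j, k} (∂g_{ij}/∂x_k) dx_k ∧ dx_i ∧ dx_j.
Expand each term, using dx_k ∧ dx_i ∧ dx_j = sgn(permutation) dx_{(a)} ∧ dx_{(b)} ∧ dx_{(c)} with (a < b < c) sorted:
  d(x*(-2*x - y)) includes (∂/∂x)(x*(-2*x - y)) dx = (-4*x - y) dx, which multiplied by dy ∧ dz gives (-4*x - y) dx ∧ dy ∧ dz
Collecting like 3-forms: d(omega) = (-4*x - y) dx ∧ dy ∧ dz.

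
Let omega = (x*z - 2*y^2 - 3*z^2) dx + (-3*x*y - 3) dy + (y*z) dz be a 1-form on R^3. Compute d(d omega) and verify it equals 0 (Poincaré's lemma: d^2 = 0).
d(d omega) = 0

Step 1: d omega = sum_{i<j} (∂f_j/∂x_i - ∂f_i/∂x_j) dx_i ∧ dx_j:
  coeff of dx ∧ dy: y
  coeff of dx ∧ dz: -x + 6*z
  coeff of dy ∧ dz: z
Step 2: Apply d again to each 2-form coefficient. The only possible 3-form in R^3 is dx ∧ dy ∧ dz, with coefficient
  ∂(coeff of dy∧dz)/∂x - ∂(coeff of dx∧dz)/∂y + ∂(coeff of dx∧dy)/∂z
  = ∂/∂x (z) - ∂/∂y (-x + 6*z) + ∂/∂z (y).
Each of these terms simplifies to sums of mixed partials that cancel in pairs. The result is 0 (by equality of mixed partials for smooth functions — Schwarz / Clairaut).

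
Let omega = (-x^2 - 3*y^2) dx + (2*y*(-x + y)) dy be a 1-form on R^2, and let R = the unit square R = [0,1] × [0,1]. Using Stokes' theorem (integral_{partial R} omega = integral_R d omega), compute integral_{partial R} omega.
integral_(partial R) omega = 2

Stokes: integral_partial_R omega = integral_R d omega with d omega = (∂Q/∂x - ∂P/∂y) dx ∧ dy.
  ∂Q/∂x = -2*y
  ∂P/∂y = -6*y
  integrand = ∂Q/∂x - ∂P/∂y = 4*y.
Integrating over R: integral_0^1 integral_0^1 (4*y) dx dy = 2.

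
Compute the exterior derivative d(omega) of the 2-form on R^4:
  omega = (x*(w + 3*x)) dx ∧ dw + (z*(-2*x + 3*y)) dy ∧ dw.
d(omega) = (-2*z) dx ∧ dy ∧ dw + (2*x - 3*y) dy ∧ dz ∧ dw

For a 2-form omega = sum_{i<j} g_{ij} dx_i ∧ dx_j, the exterior derivative is
  d(omega) = sum_{i<j} d(g_{ij}) ∧ dx_i ∧ dx_j = sum_{i<j, k} (∂g_{ij}/∂x_k) dx_k ∧ dx_i ∧ dx_j.
Expand each term, using dx_k ∧ dx_i ∧ dx_j = sgn(permutation) dx_{(a)} ∧ dx_{(b)} ∧ dx_{(c)} with (a < b < c) sorted:
  d(z*(-2*x + 3*y)) includes (∂/∂x)(z*(-2*x + 3*y)) dx = (-2*z) dx, which multiplied by dy ∧ dw gives (-2*z) dx ∧ dy ∧ dw
  d(z*(-2*x + 3*y)) includes (∂/∂z)(z*(-2*x + 3*y)) dz = (-2*x + 3*y) dz, which multiplied by dy ∧ dw gives (2*x - 3*y) dy ∧ dz ∧ dw
Collecting like 3-forms: d(omega) = (-2*z) dx ∧ dy ∧ dw + (2*x - 3*y) dy ∧ dz ∧ dw.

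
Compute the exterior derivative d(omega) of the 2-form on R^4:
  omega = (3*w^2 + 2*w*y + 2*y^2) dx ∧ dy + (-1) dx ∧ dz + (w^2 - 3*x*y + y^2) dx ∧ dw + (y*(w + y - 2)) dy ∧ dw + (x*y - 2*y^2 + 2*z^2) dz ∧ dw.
d(omega) = (6*w + 3*x) dx ∧ dy ∧ dw + (y) dx ∧ dz ∧ dw + (x - 4*y) dy ∧ dz ∧ dw

For a 2-form omega = sum_{i<j} g_{ij} dx_i ∧ dx_j, the exterior derivative is
  d(omega) = sum_{i<j} d(g_{ij}) ∧ dx_i ∧ dx_j = sum_{i<j, k} (∂g_{ij}/∂x_k) dx_k ∧ dx_i ∧ dx_j.
Expand each term, using dx_k ∧ dx_i ∧ dx_j = sgn(permutation) dx_{(a)} ∧ dx_{(b)} ∧ dx_{(c)} with (a < b < c) sorted:
  d(3*w^2 + 2*w*y + 2*y^2) includes (∂/∂w)(3*w^2 + 2*w*y + 2*y^2) dw = (6*w + 2*y) dw, which multiplied by dx ∧ dy gives (6*w + 2*y) dx ∧ dy ∧ dw
  d(w^2 - 3*x*y + y^2) includes (∂/∂y)(w^2 - 3*x*y + y^2) dy = (-3*x + 2*y) dy, which multiplied by dx ∧ dw gives (3*x - 2*y) dx ∧ dy ∧ dw
  d(x*y - 2*y^2 + 2*z^2) includes (∂/∂x)(x*y - 2*y^2 + 2*z^2) dx = (y) dx, which multiplied by dz ∧ dw gives (y) dx ∧ dz ∧ dw
  d(x*y - 2*y^2 + 2*z^2) includes (∂/∂y)(x*y - 2*y^2 + 2*z^2) dy = (x - 4*y) dy, which multiplied by dz ∧ dw gives (x - 4*y) dy ∧ dz ∧ dw
Collecting like 3-forms: d(omega) = (6*w + 3*x) dx ∧ dy ∧ dw + (y) dx ∧ dz ∧ dw + (x - 4*y) dy ∧ dz ∧ dw.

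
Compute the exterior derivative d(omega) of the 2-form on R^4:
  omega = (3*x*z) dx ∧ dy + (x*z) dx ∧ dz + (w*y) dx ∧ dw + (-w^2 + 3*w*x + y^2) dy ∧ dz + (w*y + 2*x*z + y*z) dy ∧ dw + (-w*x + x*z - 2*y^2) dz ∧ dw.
d(omega) = (3*w + 3*x) dx ∧ dy ∧ dz + (-w + 2*z) dx ∧ dy ∧ dw + (-2*w + x - 5*y) dy ∧ dz ∧ dw + (-w + z) dx ∧ dz ∧ dw

For a 2-form omega = sum_{i<j} g_{ij} dx_i ∧ dx_j, the exterior derivative is
  d(omega) = sum_{i<j} d(g_{ij}) ∧ dx_i ∧ dx_j = sum_{i<j, k} (∂g_{ij}/∂x_k) dx_k ∧ dx_i ∧ dx_j.
Expand each term, using dx_k ∧ dx_i ∧ dx_j = sgn(permutation) dx_{(a)} ∧ dx_{(b)} ∧ dx_{(c)} with (a < b < c) sorted:
  d(3*x*z) includes (∂/∂z)(3*x*z) dz = (3*x) dz, which multiplied by dx ∧ dy gives (3*x) dx ∧ dy ∧ dz
  d(w*y) includes (∂/∂y)(w*y) dy = (w) dy, which multiplied by dx ∧ dw gives (-w) dx ∧ dy ∧ dw
  d(-w^2 + 3*w*x + y^2) includes (∂/∂x)(-w^2 + 3*w*x + y^2) dx = (3*w) dx, which multiplied by dy ∧ dz gives (3*w) dx ∧ dy ∧ dz
  d(-w^2 + 3*w*x + y^2) includes (∂/∂w)(-w^2 + 3*w*x + y^2) dw = (-2*w + 3*x) dw, which multiplied by dy ∧ dz gives (-2*w + 3*x) dy ∧ dz ∧ dw
  d(w*y + 2*x*z + y*z) includes (∂/∂x)(w*y + 2*x*z + y*z) dx = (2*z) dx, which multiplied by dy ∧ dw gives (2*z) dx ∧ dy ∧ dw
  d(w*y + 2*x*z + y*z) includes (∂/∂z)(w*y + 2*x*z + y*z) dz = (2*x + y) dz, which multiplied by dy ∧ dw gives (-2*x - y) dy ∧ dz ∧ dw
  d(-w*x + x*z - 2*y^2) includes (∂/∂x)(-w*x + x*z - 2*y^2) dx = (-w + z) dx, which multiplied by dz ∧ dw gives (-w + z) dx ∧ dz ∧ dw
  d(-w*x + x*z - 2*y^2) includes (∂/∂y)(-w*x + x*z - 2*y^2) dy = (-4*y) dy, which multiplied by dz ∧ dw gives (-4*y) dy ∧ dz ∧ dw
Collecting like 3-forms: d(omega) = (3*w + 3*x) dx ∧ dy ∧ dz + (-w + 2*z) dx ∧ dy ∧ dw + (-2*w + x - 5*y) dy ∧ dz ∧ dw + (-w + z) dx ∧ dz ∧ dw.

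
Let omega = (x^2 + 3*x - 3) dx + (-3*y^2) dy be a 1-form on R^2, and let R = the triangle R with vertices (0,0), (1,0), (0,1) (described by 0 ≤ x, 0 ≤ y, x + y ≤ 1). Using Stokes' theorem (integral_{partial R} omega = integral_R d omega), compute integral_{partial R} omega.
integral_(partial R) omega = 0

Stokes: integral_partial_R omega = integral_R d omega with d omega = (∂Q/∂x - ∂P/∂y) dx ∧ dy.
  ∂Q/∂x = 0
  ∂P/∂y = 0
  integrand = ∂Q/∂x - ∂P/∂y = 0.
Integrating over R: integral_0^1 integral_0^{1-x} (0) dy dx = 0.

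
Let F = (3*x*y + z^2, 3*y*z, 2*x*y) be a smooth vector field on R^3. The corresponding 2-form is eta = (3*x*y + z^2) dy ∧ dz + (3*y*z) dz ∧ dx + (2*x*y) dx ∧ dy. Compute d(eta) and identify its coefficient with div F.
d(eta) = (3*y + 3*z) dx ∧ dy ∧ dz; div F = 3*y + 3*z

For a 2-form in R^3 of the form above, applying d gives a 3-form with coefficient ∂P/∂x + ∂Q/∂y + ∂R/∂z:
  ∂P/∂x = 3*y
  ∂Q/∂y = 3*z
  ∂R/∂z = 0
Sum = 3*y + 3*z, which is exactly div F.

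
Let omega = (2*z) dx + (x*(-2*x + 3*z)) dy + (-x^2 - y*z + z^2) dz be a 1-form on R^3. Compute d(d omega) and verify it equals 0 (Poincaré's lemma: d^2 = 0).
d(d omega) = 0

Step 1: d omega = sum_{i<j} (∂f_j/∂x_i - ∂f_i/∂x_j) dx_i ∧ dx_j:
  coeff of dx ∧ dy: -4*x + 3*z
  coeff of dx ∧ dz: -2*x - 2
  coeff of dy ∧ dz: -3*x - z
Step 2: Apply d again to each 2-form coefficient. The only possible 3-form in R^3 is dx ∧ dy ∧ dz, with coefficient
  ∂(coeff of dy∧dz)/∂x - ∂(coeff of dx∧dz)/∂y + ∂(coeff of dx∧dy)/∂z
  = ∂/∂x (-3*x - z) - ∂/∂y (-2*x - 2) + ∂/∂z (-4*x + 3*z).
Each of these terms simplifies to sums of mixed partials that cancel in pairs. The result is 0 (by equality of mixed partials for smooth functions — Schwarz / Clairaut).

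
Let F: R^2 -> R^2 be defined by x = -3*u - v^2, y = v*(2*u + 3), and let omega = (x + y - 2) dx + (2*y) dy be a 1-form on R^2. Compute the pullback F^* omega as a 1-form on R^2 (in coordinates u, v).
F^* omega = (8*u*v^2 - 6*u*v + 9*u + 15*v^2 - 9*v + 6) du + (2*v*(4*u^2 - 2*u*v + 15*u + v^2 - 3*v + 11)) dv

Using F^*(f dg) = (f ∘ F) d(g ∘ F), substitute each coordinate x_i by F_i(u, v) in f_i, and replace dx_i by d F_i = (∂F_i/∂u) du + (∂F_i/∂v) dv.
  For the x component: f_1(F) = 2*u*v - 3*u - v^2 + 3*v - 2; d F_1 = (-3) du + (-2*v) dv
  For the y component: f_2(F) = 2*v*(2*u + 3); d F_2 = (2*v) du + (2*u + 3) dv
Combining and collecting du, dv coefficients:
  coeff of du: 8*u*v^2 - 6*u*v + 9*u + 15*v^2 - 9*v + 6
  coeff of dv: 2*v*(4*u^2 - 2*u*v + 15*u + v^2 - 3*v + 11)
F^* omega = (8*u*v^2 - 6*u*v + 9*u + 15*v^2 - 9*v + 6) du + (2*v*(4*u^2 - 2*u*v + 15*u + v^2 - 3*v + 11)) dv.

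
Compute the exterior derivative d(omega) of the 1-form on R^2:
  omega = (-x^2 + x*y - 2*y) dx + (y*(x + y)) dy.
d(omega) = (-x + y + 2) dx ∧ dy

For a 1-form omega = sum_i f_i dx_i, the exterior derivative is
  d(omega) = sum_{i < j} (∂f_j/∂x_i - ∂f_i/∂x_j) dx_i ∧ dx_j.
  coefficient of dx ∧ dy: ∂f_2/∂x - ∂f_1/∂y = ∂(y*(x + y))/∂x - ∂(-x^2 + x*y - 2*y)/∂y = -x + y + 2
Assembling: d(omega) = (-x + y + 2) dx ∧ dy.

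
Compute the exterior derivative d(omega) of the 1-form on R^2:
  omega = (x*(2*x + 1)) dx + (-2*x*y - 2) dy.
d(omega) = (-2*y) dx ∧ dy

For a 1-form omega = sum_i f_i dx_i, the exterior derivative is
  d(omega) = sum_{i < j} (∂f_j/∂x_i - ∂f_i/∂x_j) dx_i ∧ dx_j.
  coefficient of dx ∧ dy: ∂f_2/∂x - ∂f_1/∂y = ∂(-2*x*y - 2)/∂x - ∂(x*(2*x + 1))/∂y = -2*y
Assembling: d(omega) = (-2*y) dx ∧ dy.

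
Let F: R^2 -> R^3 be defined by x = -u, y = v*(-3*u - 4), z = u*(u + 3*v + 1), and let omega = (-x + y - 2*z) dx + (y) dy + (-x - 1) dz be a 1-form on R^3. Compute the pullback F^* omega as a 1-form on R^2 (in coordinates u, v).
F^* omega = (4*u^2 + 9*u*v^2 + 12*u*v + 12*v^2 + v - 1) du + (9*u^2*v + 3*u^2 + 24*u*v - 3*u + 16*v) dv

Using F^*(f dg) = (f ∘ F) d(g ∘ F), substitute each coordinate x_i by F_i(u, v) in f_i, and replace dx_i by d F_i = (∂F_i/∂u) du + (∂F_i/∂v) dv.
  For the x component: f_1(F) = -2*u^2 - 9*u*v - u - 4*v; d F_1 = (-1) du + (0) dv
  For the y component: f_2(F) = v*(-3*u - 4); d F_2 = (-3*v) du + (-3*u - 4) dv
  For the z component: f_3(F) = u - 1; d F_3 = (2*u + 3*v + 1) du + (3*u) dv
Combining and collecting du, dv coefficients:
  coeff of du: 4*u^2 + 9*u*v^2 + 12*u*v + 12*v^2 + v - 1
  coeff of dv: 9*u^2*v + 3*u^2 + 24*u*v - 3*u + 16*v
F^* omega = (4*u^2 + 9*u*v^2 + 12*u*v + 12*v^2 + v - 1) du + (9*u^2*v + 3*u^2 + 24*u*v - 3*u + 16*v) dv.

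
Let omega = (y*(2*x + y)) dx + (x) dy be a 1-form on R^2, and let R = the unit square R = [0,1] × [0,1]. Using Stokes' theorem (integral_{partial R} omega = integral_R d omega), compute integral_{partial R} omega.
integral_(partial R) omega = -1

Stokes: integral_partial_R omega = integral_R d omega with d omega = (∂Q/∂x - ∂P/∂y) dx ∧ dy.
  ∂Q/∂x = 1
  ∂P/∂y = 2*x + 2*y
  integrand = ∂Q/∂x - ∂P/∂y = -2*x - 2*y + 1.
Integrating over R: integral_0^1 integral_0^1 (-2*x - 2*y + 1) dx dy = -1.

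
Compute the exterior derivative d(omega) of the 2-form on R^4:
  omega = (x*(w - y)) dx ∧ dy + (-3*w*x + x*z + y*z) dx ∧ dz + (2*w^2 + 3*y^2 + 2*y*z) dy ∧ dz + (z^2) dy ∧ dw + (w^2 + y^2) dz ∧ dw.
d(omega) = (x) dx ∧ dy ∧ dw + (-z) dx ∧ dy ∧ dz + (-3*x) dx ∧ dz ∧ dw + (4*w + 2*y - 2*z) dy ∧ dz ∧ dw

For a 2-form omega = sum_{i<j} g_{ij} dx_i ∧ dx_j, the exterior derivative is
  d(omega) = sum_{i<j} d(g_{ij}) ∧ dx_i ∧ dx_j = sum_{i<j, k} (∂g_{ij}/∂x_k) dx_k ∧ dx_i ∧ dx_j.
Expand each term, using dx_k ∧ dx_i ∧ dx_j = sgn(permutation) dx_{(a)} ∧ dx_{(b)} ∧ dx_{(c)} with (a < b < c) sorted:
  d(x*(w - y)) includes (∂/∂w)(x*(w - y)) dw = (x) dw, which multiplied by dx ∧ dy gives (x) dx ∧ dy ∧ dw
  d(-3*w*x + x*z + y*z) includes (∂/∂y)(-3*w*x + x*z + y*z) dy = (z) dy, which multiplied by dx ∧ dz gives (-z) dx ∧ dy ∧ dz
  d(-3*w*x + x*z + y*z) includes (∂/∂w)(-3*w*x + x*z + y*z) dw = (-3*x) dw, which multiplied by dx ∧ dz gives (-3*x) dx ∧ dz ∧ dw
  d(2*w^2 + 3*y^2 + 2*y*z) includes (∂/∂w)(2*w^2 + 3*y^2 + 2*y*z) dw = (4*w) dw, which multiplied by dy ∧ dz gives (4*w) dy ∧ dz ∧ dw
  d(z^2) includes (∂/∂z)(z^2) dz = (2*z) dz, which multiplied by dy ∧ dw gives (-2*z) dy ∧ dz ∧ dw
  d(w^2 + y^2) includes (∂/∂y)(w^2 + y^2) dy = (2*y) dy, which multiplied by dz ∧ dw gives (2*y) dy ∧ dz ∧ dw
Collecting like 3-forms: d(omega) = (x) dx ∧ dy ∧ dw + (-z) dx ∧ dy ∧ dz + (-3*x) dx ∧ dz ∧ dw + (4*w + 2*y - 2*z) dy ∧ dz ∧ dw.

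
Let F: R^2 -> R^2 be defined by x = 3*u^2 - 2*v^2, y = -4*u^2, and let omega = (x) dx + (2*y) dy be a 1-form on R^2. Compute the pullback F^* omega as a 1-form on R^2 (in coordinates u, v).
F^* omega = (82*u^3 - 12*u*v^2) du + (-12*u^2*v + 8*v^3) dv

Using F^*(f dg) = (f ∘ F) d(g ∘ F), substitute each coordinate x_i by F_i(u, v) in f_i, and replace dx_i by d F_i = (∂F_i/∂u) du + (∂F_i/∂v) dv.
  For the x component: f_1(F) = 3*u^2 - 2*v^2; d F_1 = (6*u) du + (-4*v) dv
  For the y component: f_2(F) = -8*u^2; d F_2 = (-8*u) du + (0) dv
Combining and collecting du, dv coefficients:
  coeff of du: 82*u^3 - 12*u*v^2
  coeff of dv: -12*u^2*v + 8*v^3
F^* omega = (82*u^3 - 12*u*v^2) du + (-12*u^2*v + 8*v^3) dv.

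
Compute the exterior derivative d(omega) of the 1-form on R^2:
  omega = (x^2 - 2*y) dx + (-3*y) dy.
d(omega) = (2) dx ∧ dy

For a 1-form omega = sum_i f_i dx_i, the exterior derivative is
  d(omega) = sum_{i < j} (∂f_j/∂x_i - ∂f_i/∂x_j) dx_i ∧ dx_j.
  coefficient of dx ∧ dy: ∂f_2/∂x - ∂f_1/∂y = ∂(-3*y)/∂x - ∂(x^2 - 2*y)/∂y = 2
Assembling: d(omega) = (2) dx ∧ dy.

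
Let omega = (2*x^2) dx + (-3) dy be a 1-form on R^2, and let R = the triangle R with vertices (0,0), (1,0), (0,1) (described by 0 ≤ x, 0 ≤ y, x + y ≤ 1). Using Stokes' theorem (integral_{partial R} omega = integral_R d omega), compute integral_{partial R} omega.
integral_(partial R) omega = 0

Stokes: integral_partial_R omega = integral_R d omega with d omega = (∂Q/∂x - ∂P/∂y) dx ∧ dy.
  ∂Q/∂x = 0
  ∂P/∂y = 0
  integrand = ∂Q/∂x - ∂P/∂y = 0.
Integrating over R: integral_0^1 integral_0^{1-x} (0) dy dx = 0.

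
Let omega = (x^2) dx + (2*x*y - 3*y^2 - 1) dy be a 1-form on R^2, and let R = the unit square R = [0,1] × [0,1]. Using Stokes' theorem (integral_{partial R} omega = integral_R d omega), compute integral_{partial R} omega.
integral_(partial R) omega = 1

Stokes: integral_partial_R omega = integral_R d omega with d omega = (∂Q/∂x - ∂P/∂y) dx ∧ dy.
  ∂Q/∂x = 2*y
  ∂P/∂y = 0
  integrand = ∂Q/∂x - ∂P/∂y = 2*y.
Integrating over R: integral_0^1 integral_0^1 (2*y) dx dy = 1.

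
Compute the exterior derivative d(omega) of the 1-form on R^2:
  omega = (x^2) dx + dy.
d(omega) = 0

For a 1-form omega = sum_i f_i dx_i, the exterior derivative is
  d(omega) = sum_{i < j} (∂f_j/∂x_i - ∂f_i/∂x_j) dx_i ∧ dx_j.

Assembling: d(omega) = 0.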